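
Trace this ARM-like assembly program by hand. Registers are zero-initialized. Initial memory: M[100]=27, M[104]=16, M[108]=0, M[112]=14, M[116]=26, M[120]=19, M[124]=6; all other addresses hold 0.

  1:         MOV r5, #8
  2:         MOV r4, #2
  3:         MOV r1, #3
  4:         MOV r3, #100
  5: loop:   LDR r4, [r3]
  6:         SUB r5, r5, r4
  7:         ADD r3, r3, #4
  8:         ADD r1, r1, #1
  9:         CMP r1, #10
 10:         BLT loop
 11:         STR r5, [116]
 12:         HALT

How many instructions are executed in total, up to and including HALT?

after MOV r5, #8: r5=8
after MOV r4, #2: r4=2
after MOV r1, #3: r1=3
after MOV r3, #100: r3=100
after LDR r4, [r3]: r4=M[100]=27
after SUB r5, r5, r4: r5=8-27=-19
after ADD r3, r3, #4: r3=100+4=104
after ADD r1, r1, #1: r1=3+1=4
CMP r1, #10  (cmp 4,10)
BLT loop: taken
after LDR r4, [r3]: r4=M[104]=16
after SUB r5, r5, r4: r5=(-19)-16=-35
after ADD r3, r3, #4: r3=104+4=108
after ADD r1, r1, #1: r1=4+1=5
CMP r1, #10  (cmp 5,10)
BLT loop: taken
after LDR r4, [r3]: r4=M[108]=0
after SUB r5, r5, r4: r5=(-35)-0=-35
after ADD r3, r3, #4: r3=108+4=112
after ADD r1, r1, #1: r1=5+1=6
CMP r1, #10  (cmp 6,10)
BLT loop: taken
after LDR r4, [r3]: r4=M[112]=14
after SUB r5, r5, r4: r5=(-35)-14=-49
after ADD r3, r3, #4: r3=112+4=116
after ADD r1, r1, #1: r1=6+1=7
CMP r1, #10  (cmp 7,10)
BLT loop: taken
after LDR r4, [r3]: r4=M[116]=26
after SUB r5, r5, r4: r5=(-49)-26=-75
after ADD r3, r3, #4: r3=116+4=120
after ADD r1, r1, #1: r1=7+1=8
CMP r1, #10  (cmp 8,10)
BLT loop: taken
after LDR r4, [r3]: r4=M[120]=19
after SUB r5, r5, r4: r5=(-75)-19=-94
after ADD r3, r3, #4: r3=120+4=124
after ADD r1, r1, #1: r1=8+1=9
CMP r1, #10  (cmp 9,10)
BLT loop: taken
after LDR r4, [r3]: r4=M[124]=6
after SUB r5, r5, r4: r5=(-94)-6=-100
after ADD r3, r3, #4: r3=124+4=128
after ADD r1, r1, #1: r1=9+1=10
CMP r1, #10  (cmp 10,10)
BLT loop: not taken
STR r5, [116] → M[116]=-100
halt.
Total executed instructions: 48.

48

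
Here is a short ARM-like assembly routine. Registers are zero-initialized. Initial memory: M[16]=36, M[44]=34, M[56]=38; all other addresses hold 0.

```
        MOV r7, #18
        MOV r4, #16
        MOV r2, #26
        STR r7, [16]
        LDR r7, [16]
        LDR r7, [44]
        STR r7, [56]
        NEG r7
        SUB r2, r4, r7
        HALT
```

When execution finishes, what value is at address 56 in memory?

r7=18
r4=16
r2=26
STR r7, [16] → M[16]=18
r7=M[16]=18
r7=M[44]=34
STR r7, [56] → M[56]=34
r7=-(34)=-34
r2=16-(-34)=50
halt.

34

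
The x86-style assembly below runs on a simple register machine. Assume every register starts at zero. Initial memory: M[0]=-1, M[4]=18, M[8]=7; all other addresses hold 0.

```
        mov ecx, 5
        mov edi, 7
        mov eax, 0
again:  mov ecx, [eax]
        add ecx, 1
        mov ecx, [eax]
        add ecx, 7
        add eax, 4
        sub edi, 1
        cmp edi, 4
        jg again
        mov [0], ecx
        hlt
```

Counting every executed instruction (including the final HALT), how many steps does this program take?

29

mov ecx, 5 → ecx=5
mov edi, 7 → edi=7
mov eax, 0 → eax=0
mov ecx, [eax] → ecx=M[0]=-1
add ecx, 1 → ecx=(-1)+1=0
mov ecx, [eax] → ecx=M[0]=-1
add ecx, 7 → ecx=(-1)+7=6
add eax, 4 → eax=0+4=4
sub edi, 1 → edi=7-1=6
cmp edi, 4  (cmp 6,4)
jg again: taken
mov ecx, [eax] → ecx=M[4]=18
add ecx, 1 → ecx=18+1=19
mov ecx, [eax] → ecx=M[4]=18
add ecx, 7 → ecx=18+7=25
add eax, 4 → eax=4+4=8
sub edi, 1 → edi=6-1=5
cmp edi, 4  (cmp 5,4)
jg again: taken
mov ecx, [eax] → ecx=M[8]=7
add ecx, 1 → ecx=7+1=8
mov ecx, [eax] → ecx=M[8]=7
add ecx, 7 → ecx=7+7=14
add eax, 4 → eax=8+4=12
sub edi, 1 → edi=5-1=4
cmp edi, 4  (cmp 4,4)
jg again: not taken
mov [0], ecx → M[0]=14
halt.
Total executed instructions: 29.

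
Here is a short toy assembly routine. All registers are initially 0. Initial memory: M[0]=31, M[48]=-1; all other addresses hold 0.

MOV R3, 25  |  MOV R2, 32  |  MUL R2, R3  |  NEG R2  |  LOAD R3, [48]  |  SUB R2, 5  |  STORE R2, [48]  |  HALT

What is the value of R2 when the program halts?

MOV R3, 25 → R3=25
MOV R2, 32 → R2=32
MUL R2, R3 → R2=32*25=800
NEG R2 → R2=-(800)=-800
LOAD R3, [48] → R3=M[48]=-1
SUB R2, 5 → R2=(-800)-5=-805
STORE R2, [48] → M[48]=-805
halt.

-805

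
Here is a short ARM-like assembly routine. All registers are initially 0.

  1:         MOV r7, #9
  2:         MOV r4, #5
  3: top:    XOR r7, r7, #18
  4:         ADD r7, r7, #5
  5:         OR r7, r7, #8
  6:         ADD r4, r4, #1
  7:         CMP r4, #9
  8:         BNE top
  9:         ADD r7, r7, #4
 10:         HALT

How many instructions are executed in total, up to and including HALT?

r7=9
r4=5
r7=9^18=27
r7=27+5=32
r7=32|8=40
r4=5+1=6
CMP r4, #9  (cmp 6,9)
BNE top: taken
r7=40^18=58
r7=58+5=63
r7=63|8=63
r4=6+1=7
CMP r4, #9  (cmp 7,9)
BNE top: taken
r7=63^18=45
r7=45+5=50
r7=50|8=58
r4=7+1=8
CMP r4, #9  (cmp 8,9)
BNE top: taken
r7=58^18=40
r7=40+5=45
r7=45|8=45
r4=8+1=9
CMP r4, #9  (cmp 9,9)
BNE top: not taken
r7=45+4=49
halt.
Total executed instructions: 28.

28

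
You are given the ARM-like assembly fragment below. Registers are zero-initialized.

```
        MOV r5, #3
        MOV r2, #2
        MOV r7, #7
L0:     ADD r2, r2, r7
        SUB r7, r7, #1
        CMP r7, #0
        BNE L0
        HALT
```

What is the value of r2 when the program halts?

30

after MOV r5, #3: r5=3
after MOV r2, #2: r2=2
after MOV r7, #7: r7=7
after ADD r2, r2, r7: r2=2+7=9
after SUB r7, r7, #1: r7=7-1=6
CMP r7, #0  (cmp 6,0)
BNE L0: taken
after ADD r2, r2, r7: r2=9+6=15
after SUB r7, r7, #1: r7=6-1=5
CMP r7, #0  (cmp 5,0)
BNE L0: taken
after ADD r2, r2, r7: r2=15+5=20
after SUB r7, r7, #1: r7=5-1=4
CMP r7, #0  (cmp 4,0)
BNE L0: taken
after ADD r2, r2, r7: r2=20+4=24
after SUB r7, r7, #1: r7=4-1=3
CMP r7, #0  (cmp 3,0)
BNE L0: taken
after ADD r2, r2, r7: r2=24+3=27
after SUB r7, r7, #1: r7=3-1=2
CMP r7, #0  (cmp 2,0)
BNE L0: taken
after ADD r2, r2, r7: r2=27+2=29
after SUB r7, r7, #1: r7=2-1=1
CMP r7, #0  (cmp 1,0)
BNE L0: taken
after ADD r2, r2, r7: r2=29+1=30
after SUB r7, r7, #1: r7=1-1=0
CMP r7, #0  (cmp 0,0)
BNE L0: not taken
halt.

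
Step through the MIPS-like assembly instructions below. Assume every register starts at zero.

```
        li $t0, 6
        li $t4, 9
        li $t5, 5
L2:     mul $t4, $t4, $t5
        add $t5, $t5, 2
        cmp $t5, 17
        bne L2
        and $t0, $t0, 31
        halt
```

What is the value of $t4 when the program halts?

li $t0, 6 → $t0=6
li $t4, 9 → $t4=9
li $t5, 5 → $t5=5
mul $t4, $t4, $t5 → $t4=9*5=45
add $t5, $t5, 2 → $t5=5+2=7
cmp $t5, 17  (cmp 7,17)
bne L2: taken
mul $t4, $t4, $t5 → $t4=45*7=315
add $t5, $t5, 2 → $t5=7+2=9
cmp $t5, 17  (cmp 9,17)
bne L2: taken
mul $t4, $t4, $t5 → $t4=315*9=2835
add $t5, $t5, 2 → $t5=9+2=11
cmp $t5, 17  (cmp 11,17)
bne L2: taken
mul $t4, $t4, $t5 → $t4=2835*11=31185
add $t5, $t5, 2 → $t5=11+2=13
cmp $t5, 17  (cmp 13,17)
bne L2: taken
mul $t4, $t4, $t5 → $t4=31185*13=405405
add $t5, $t5, 2 → $t5=13+2=15
cmp $t5, 17  (cmp 15,17)
bne L2: taken
mul $t4, $t4, $t5 → $t4=405405*15=6081075
add $t5, $t5, 2 → $t5=15+2=17
cmp $t5, 17  (cmp 17,17)
bne L2: not taken
and $t0, $t0, 31 → $t0=6&31=6
halt.

6081075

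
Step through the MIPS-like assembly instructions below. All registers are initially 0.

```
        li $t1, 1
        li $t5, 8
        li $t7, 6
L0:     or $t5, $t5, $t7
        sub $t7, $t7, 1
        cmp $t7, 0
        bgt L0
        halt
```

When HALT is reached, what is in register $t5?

15

after li $t1, 1: $t1=1
after li $t5, 8: $t5=8
after li $t7, 6: $t7=6
after or $t5, $t5, $t7: $t5=8|6=14
after sub $t7, $t7, 1: $t7=6-1=5
cmp $t7, 0  (cmp 5,0)
bgt L0: taken
after or $t5, $t5, $t7: $t5=14|5=15
after sub $t7, $t7, 1: $t7=5-1=4
cmp $t7, 0  (cmp 4,0)
bgt L0: taken
after or $t5, $t5, $t7: $t5=15|4=15
after sub $t7, $t7, 1: $t7=4-1=3
cmp $t7, 0  (cmp 3,0)
bgt L0: taken
after or $t5, $t5, $t7: $t5=15|3=15
after sub $t7, $t7, 1: $t7=3-1=2
cmp $t7, 0  (cmp 2,0)
bgt L0: taken
after or $t5, $t5, $t7: $t5=15|2=15
after sub $t7, $t7, 1: $t7=2-1=1
cmp $t7, 0  (cmp 1,0)
bgt L0: taken
after or $t5, $t5, $t7: $t5=15|1=15
after sub $t7, $t7, 1: $t7=1-1=0
cmp $t7, 0  (cmp 0,0)
bgt L0: not taken
halt.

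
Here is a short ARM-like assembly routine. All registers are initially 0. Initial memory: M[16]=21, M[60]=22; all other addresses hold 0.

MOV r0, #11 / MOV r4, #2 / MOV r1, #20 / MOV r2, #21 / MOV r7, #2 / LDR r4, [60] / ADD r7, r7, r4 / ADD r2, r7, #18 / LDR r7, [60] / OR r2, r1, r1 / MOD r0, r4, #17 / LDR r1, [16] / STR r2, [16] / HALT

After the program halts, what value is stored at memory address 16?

20

MOV r0, #11 → r0=11
MOV r4, #2 → r4=2
MOV r1, #20 → r1=20
MOV r2, #21 → r2=21
MOV r7, #2 → r7=2
LDR r4, [60] → r4=M[60]=22
ADD r7, r7, r4 → r7=2+22=24
ADD r2, r7, #18 → r2=24+18=42
LDR r7, [60] → r7=M[60]=22
OR r2, r1, r1 → r2=20|20=20
MOD r0, r4, #17 → r0=22%17=5
LDR r1, [16] → r1=M[16]=21
STR r2, [16] → M[16]=20
halt.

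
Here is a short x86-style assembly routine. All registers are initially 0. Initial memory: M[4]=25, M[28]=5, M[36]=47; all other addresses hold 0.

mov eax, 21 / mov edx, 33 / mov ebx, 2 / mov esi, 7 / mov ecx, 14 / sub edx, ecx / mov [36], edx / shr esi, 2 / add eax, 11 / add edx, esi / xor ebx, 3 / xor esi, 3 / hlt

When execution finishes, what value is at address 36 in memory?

mov eax, 21 → eax=21
mov edx, 33 → edx=33
mov ebx, 2 → ebx=2
mov esi, 7 → esi=7
mov ecx, 14 → ecx=14
sub edx, ecx → edx=33-14=19
mov [36], edx → M[36]=19
shr esi, 2 → esi=7>>2=1
add eax, 11 → eax=21+11=32
add edx, esi → edx=19+1=20
xor ebx, 3 → ebx=2^3=1
xor esi, 3 → esi=1^3=2
halt.

19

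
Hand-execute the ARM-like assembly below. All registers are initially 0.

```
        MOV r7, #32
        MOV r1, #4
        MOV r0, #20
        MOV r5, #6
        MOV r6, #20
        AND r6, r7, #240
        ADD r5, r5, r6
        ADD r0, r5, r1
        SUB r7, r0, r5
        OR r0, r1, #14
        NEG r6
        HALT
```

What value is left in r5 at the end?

38

after MOV r7, #32: r7=32
after MOV r1, #4: r1=4
after MOV r0, #20: r0=20
after MOV r5, #6: r5=6
after MOV r6, #20: r6=20
after AND r6, r7, #240: r6=32&240=32
after ADD r5, r5, r6: r5=6+32=38
after ADD r0, r5, r1: r0=38+4=42
after SUB r7, r0, r5: r7=42-38=4
after OR r0, r1, #14: r0=4|14=14
after NEG r6: r6=-(32)=-32
halt.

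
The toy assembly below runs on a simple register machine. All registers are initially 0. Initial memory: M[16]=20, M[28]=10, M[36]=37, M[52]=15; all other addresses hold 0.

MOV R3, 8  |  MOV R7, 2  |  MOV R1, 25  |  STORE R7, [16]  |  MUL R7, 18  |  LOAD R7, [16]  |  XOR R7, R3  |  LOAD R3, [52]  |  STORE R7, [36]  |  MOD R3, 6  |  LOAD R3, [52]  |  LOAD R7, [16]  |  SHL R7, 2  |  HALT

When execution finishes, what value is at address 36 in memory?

10

MOV R3, 8 → R3=8
MOV R7, 2 → R7=2
MOV R1, 25 → R1=25
STORE R7, [16] → M[16]=2
MUL R7, 18 → R7=2*18=36
LOAD R7, [16] → R7=M[16]=2
XOR R7, R3 → R7=2^8=10
LOAD R3, [52] → R3=M[52]=15
STORE R7, [36] → M[36]=10
MOD R3, 6 → R3=15%6=3
LOAD R3, [52] → R3=M[52]=15
LOAD R7, [16] → R7=M[16]=2
SHL R7, 2 → R7=2<<2=8
halt.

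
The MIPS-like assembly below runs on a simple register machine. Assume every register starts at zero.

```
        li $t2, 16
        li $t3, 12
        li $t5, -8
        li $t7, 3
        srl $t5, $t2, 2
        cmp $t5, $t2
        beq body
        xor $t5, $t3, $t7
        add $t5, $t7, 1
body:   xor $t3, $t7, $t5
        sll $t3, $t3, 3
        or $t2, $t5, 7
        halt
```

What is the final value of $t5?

4

after li $t2, 16: $t2=16
after li $t3, 12: $t3=12
after li $t5, -8: $t5=-8
after li $t7, 3: $t7=3
after srl $t5, $t2, 2: $t5=16>>2=4
cmp $t5, $t2  (cmp 4,16)
beq body: not taken
after xor $t5, $t3, $t7: $t5=12^3=15
after add $t5, $t7, 1: $t5=3+1=4
after xor $t3, $t7, $t5: $t3=3^4=7
after sll $t3, $t3, 3: $t3=7<<3=56
after or $t2, $t5, 7: $t2=4|7=7
halt.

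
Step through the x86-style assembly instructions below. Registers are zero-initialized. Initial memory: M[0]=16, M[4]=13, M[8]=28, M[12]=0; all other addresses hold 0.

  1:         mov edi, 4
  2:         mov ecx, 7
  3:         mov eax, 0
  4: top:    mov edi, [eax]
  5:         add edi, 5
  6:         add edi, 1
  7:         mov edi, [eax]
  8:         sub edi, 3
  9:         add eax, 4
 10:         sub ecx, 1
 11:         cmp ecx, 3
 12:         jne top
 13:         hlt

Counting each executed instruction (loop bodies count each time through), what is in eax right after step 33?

12

mov edi, 4 → edi=4
mov ecx, 7 → ecx=7
mov eax, 0 → eax=0
mov edi, [eax] → edi=M[0]=16
add edi, 5 → edi=16+5=21
add edi, 1 → edi=21+1=22
mov edi, [eax] → edi=M[0]=16
sub edi, 3 → edi=16-3=13
add eax, 4 → eax=0+4=4
sub ecx, 1 → ecx=7-1=6
cmp ecx, 3  (cmp 6,3)
jne top: taken
mov edi, [eax] → edi=M[4]=13
add edi, 5 → edi=13+5=18
add edi, 1 → edi=18+1=19
mov edi, [eax] → edi=M[4]=13
sub edi, 3 → edi=13-3=10
add eax, 4 → eax=4+4=8
sub ecx, 1 → ecx=6-1=5
cmp ecx, 3  (cmp 5,3)
jne top: taken
mov edi, [eax] → edi=M[8]=28
add edi, 5 → edi=28+5=33
add edi, 1 → edi=33+1=34
mov edi, [eax] → edi=M[8]=28
sub edi, 3 → edi=28-3=25
add eax, 4 → eax=8+4=12
sub ecx, 1 → ecx=5-1=4
cmp ecx, 3  (cmp 4,3)
jne top: taken
mov edi, [eax] → edi=M[12]=0
add edi, 5 → edi=0+5=5
add edi, 1 → edi=5+1=6
After step 33: eax = 12.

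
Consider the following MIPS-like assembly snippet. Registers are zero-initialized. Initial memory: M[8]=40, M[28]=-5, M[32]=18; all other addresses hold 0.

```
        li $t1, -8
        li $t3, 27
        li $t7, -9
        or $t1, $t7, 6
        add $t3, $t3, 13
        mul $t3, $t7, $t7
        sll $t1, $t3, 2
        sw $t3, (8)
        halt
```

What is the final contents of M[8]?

li $t1, -8 → $t1=-8
li $t3, 27 → $t3=27
li $t7, -9 → $t7=-9
or $t1, $t7, 6 → $t1=(-9)|6=-9
add $t3, $t3, 13 → $t3=27+13=40
mul $t3, $t7, $t7 → $t3=(-9)*(-9)=81
sll $t1, $t3, 2 → $t1=81<<2=324
sw $t3, (8) → M[8]=81
halt.

81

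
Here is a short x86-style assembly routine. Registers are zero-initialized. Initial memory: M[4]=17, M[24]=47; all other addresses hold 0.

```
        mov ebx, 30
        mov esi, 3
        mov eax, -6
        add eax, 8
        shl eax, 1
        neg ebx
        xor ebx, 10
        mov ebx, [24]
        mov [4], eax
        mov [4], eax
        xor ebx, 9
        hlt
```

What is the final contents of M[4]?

4

ebx=30
esi=3
eax=-6
eax=(-6)+8=2
eax=2<<1=4
ebx=-(30)=-30
ebx=(-30)^10=-24
ebx=M[24]=47
mov [4], eax → M[4]=4
mov [4], eax → M[4]=4
ebx=47^9=38
halt.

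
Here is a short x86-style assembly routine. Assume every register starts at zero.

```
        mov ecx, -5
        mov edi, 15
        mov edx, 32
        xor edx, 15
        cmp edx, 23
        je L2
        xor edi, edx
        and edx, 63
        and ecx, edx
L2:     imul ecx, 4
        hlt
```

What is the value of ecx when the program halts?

172

ecx=-5
edi=15
edx=32
edx=32^15=47
cmp edx, 23  (cmp 47,23)
je L2: not taken
edi=15^47=32
edx=47&63=47
ecx=(-5)&47=43
ecx=43*4=172
halt.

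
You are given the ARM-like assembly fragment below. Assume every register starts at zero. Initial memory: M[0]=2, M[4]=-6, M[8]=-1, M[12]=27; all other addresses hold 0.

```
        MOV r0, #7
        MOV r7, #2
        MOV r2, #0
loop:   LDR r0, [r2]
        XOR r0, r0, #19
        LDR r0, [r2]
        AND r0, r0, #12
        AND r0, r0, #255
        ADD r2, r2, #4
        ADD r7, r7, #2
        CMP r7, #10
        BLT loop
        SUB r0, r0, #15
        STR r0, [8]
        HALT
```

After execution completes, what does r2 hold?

r0=7
r7=2
r2=0
r0=M[0]=2
r0=2^19=17
r0=M[0]=2
r0=2&12=0
r0=0&255=0
r2=0+4=4
r7=2+2=4
CMP r7, #10  (cmp 4,10)
BLT loop: taken
r0=M[4]=-6
r0=(-6)^19=-23
r0=M[4]=-6
r0=(-6)&12=8
r0=8&255=8
r2=4+4=8
r7=4+2=6
CMP r7, #10  (cmp 6,10)
BLT loop: taken
r0=M[8]=-1
r0=(-1)^19=-20
r0=M[8]=-1
r0=(-1)&12=12
r0=12&255=12
r2=8+4=12
r7=6+2=8
CMP r7, #10  (cmp 8,10)
BLT loop: taken
r0=M[12]=27
r0=27^19=8
r0=M[12]=27
r0=27&12=8
r0=8&255=8
r2=12+4=16
r7=8+2=10
CMP r7, #10  (cmp 10,10)
BLT loop: not taken
r0=8-15=-7
STR r0, [8] → M[8]=-7
halt.

16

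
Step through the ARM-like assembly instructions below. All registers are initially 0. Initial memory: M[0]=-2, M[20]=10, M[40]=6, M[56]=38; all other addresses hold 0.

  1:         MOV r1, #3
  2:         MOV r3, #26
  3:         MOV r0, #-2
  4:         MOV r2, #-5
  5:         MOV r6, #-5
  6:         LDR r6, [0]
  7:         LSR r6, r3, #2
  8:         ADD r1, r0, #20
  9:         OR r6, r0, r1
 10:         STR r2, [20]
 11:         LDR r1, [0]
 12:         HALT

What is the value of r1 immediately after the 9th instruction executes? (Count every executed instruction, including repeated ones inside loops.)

r1=3
r3=26
r0=-2
r2=-5
r6=-5
r6=M[0]=-2
r6=26>>2=6
r1=(-2)+20=18
r6=(-2)|18=-2
After step 9: r1 = 18.

18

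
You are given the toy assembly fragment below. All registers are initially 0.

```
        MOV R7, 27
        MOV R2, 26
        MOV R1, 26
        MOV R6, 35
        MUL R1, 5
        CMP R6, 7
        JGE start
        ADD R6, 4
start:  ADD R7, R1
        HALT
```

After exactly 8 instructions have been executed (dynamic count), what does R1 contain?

after MOV R7, 27: R7=27
after MOV R2, 26: R2=26
after MOV R1, 26: R1=26
after MOV R6, 35: R6=35
after MUL R1, 5: R1=26*5=130
CMP R6, 7  (cmp 35,7)
JGE start: taken
after ADD R7, R1: R7=27+130=157
After step 8: R1 = 130.

130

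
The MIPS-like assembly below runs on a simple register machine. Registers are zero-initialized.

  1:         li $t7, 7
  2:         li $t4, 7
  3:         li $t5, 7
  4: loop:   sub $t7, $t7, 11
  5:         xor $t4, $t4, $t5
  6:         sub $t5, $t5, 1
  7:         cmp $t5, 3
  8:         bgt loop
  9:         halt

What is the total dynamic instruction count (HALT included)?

24

li $t7, 7 → $t7=7
li $t4, 7 → $t4=7
li $t5, 7 → $t5=7
sub $t7, $t7, 11 → $t7=7-11=-4
xor $t4, $t4, $t5 → $t4=7^7=0
sub $t5, $t5, 1 → $t5=7-1=6
cmp $t5, 3  (cmp 6,3)
bgt loop: taken
sub $t7, $t7, 11 → $t7=(-4)-11=-15
xor $t4, $t4, $t5 → $t4=0^6=6
sub $t5, $t5, 1 → $t5=6-1=5
cmp $t5, 3  (cmp 5,3)
bgt loop: taken
sub $t7, $t7, 11 → $t7=(-15)-11=-26
xor $t4, $t4, $t5 → $t4=6^5=3
sub $t5, $t5, 1 → $t5=5-1=4
cmp $t5, 3  (cmp 4,3)
bgt loop: taken
sub $t7, $t7, 11 → $t7=(-26)-11=-37
xor $t4, $t4, $t5 → $t4=3^4=7
sub $t5, $t5, 1 → $t5=4-1=3
cmp $t5, 3  (cmp 3,3)
bgt loop: not taken
halt.
Total executed instructions: 24.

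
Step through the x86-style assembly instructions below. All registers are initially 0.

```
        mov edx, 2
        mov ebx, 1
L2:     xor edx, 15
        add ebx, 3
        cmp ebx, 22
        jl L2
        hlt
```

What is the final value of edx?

13

after mov edx, 2: edx=2
after mov ebx, 1: ebx=1
after xor edx, 15: edx=2^15=13
after add ebx, 3: ebx=1+3=4
cmp ebx, 22  (cmp 4,22)
jl L2: taken
after xor edx, 15: edx=13^15=2
after add ebx, 3: ebx=4+3=7
cmp ebx, 22  (cmp 7,22)
jl L2: taken
after xor edx, 15: edx=2^15=13
after add ebx, 3: ebx=7+3=10
cmp ebx, 22  (cmp 10,22)
jl L2: taken
after xor edx, 15: edx=13^15=2
after add ebx, 3: ebx=10+3=13
cmp ebx, 22  (cmp 13,22)
jl L2: taken
after xor edx, 15: edx=2^15=13
after add ebx, 3: ebx=13+3=16
cmp ebx, 22  (cmp 16,22)
jl L2: taken
after xor edx, 15: edx=13^15=2
after add ebx, 3: ebx=16+3=19
cmp ebx, 22  (cmp 19,22)
jl L2: taken
after xor edx, 15: edx=2^15=13
after add ebx, 3: ebx=19+3=22
cmp ebx, 22  (cmp 22,22)
jl L2: not taken
halt.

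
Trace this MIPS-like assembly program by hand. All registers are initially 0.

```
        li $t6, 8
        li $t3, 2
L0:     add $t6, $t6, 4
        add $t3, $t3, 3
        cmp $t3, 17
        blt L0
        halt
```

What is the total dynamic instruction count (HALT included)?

23

li $t6, 8 → $t6=8
li $t3, 2 → $t3=2
add $t6, $t6, 4 → $t6=8+4=12
add $t3, $t3, 3 → $t3=2+3=5
cmp $t3, 17  (cmp 5,17)
blt L0: taken
add $t6, $t6, 4 → $t6=12+4=16
add $t3, $t3, 3 → $t3=5+3=8
cmp $t3, 17  (cmp 8,17)
blt L0: taken
add $t6, $t6, 4 → $t6=16+4=20
add $t3, $t3, 3 → $t3=8+3=11
cmp $t3, 17  (cmp 11,17)
blt L0: taken
add $t6, $t6, 4 → $t6=20+4=24
add $t3, $t3, 3 → $t3=11+3=14
cmp $t3, 17  (cmp 14,17)
blt L0: taken
add $t6, $t6, 4 → $t6=24+4=28
add $t3, $t3, 3 → $t3=14+3=17
cmp $t3, 17  (cmp 17,17)
blt L0: not taken
halt.
Total executed instructions: 23.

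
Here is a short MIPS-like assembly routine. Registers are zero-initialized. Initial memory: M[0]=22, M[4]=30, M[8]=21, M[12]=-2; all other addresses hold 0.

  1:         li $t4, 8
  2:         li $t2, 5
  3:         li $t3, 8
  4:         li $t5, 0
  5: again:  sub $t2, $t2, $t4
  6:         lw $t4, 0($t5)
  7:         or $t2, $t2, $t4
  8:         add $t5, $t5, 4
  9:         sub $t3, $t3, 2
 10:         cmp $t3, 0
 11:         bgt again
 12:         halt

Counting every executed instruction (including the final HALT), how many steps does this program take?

33

after li $t4, 8: $t4=8
after li $t2, 5: $t2=5
after li $t3, 8: $t3=8
after li $t5, 0: $t5=0
after sub $t2, $t2, $t4: $t2=5-8=-3
after lw $t4, 0($t5): $t4=M[0]=22
after or $t2, $t2, $t4: $t2=(-3)|22=-1
after add $t5, $t5, 4: $t5=0+4=4
after sub $t3, $t3, 2: $t3=8-2=6
cmp $t3, 0  (cmp 6,0)
bgt again: taken
after sub $t2, $t2, $t4: $t2=(-1)-22=-23
after lw $t4, 0($t5): $t4=M[4]=30
after or $t2, $t2, $t4: $t2=(-23)|30=-1
after add $t5, $t5, 4: $t5=4+4=8
after sub $t3, $t3, 2: $t3=6-2=4
cmp $t3, 0  (cmp 4,0)
bgt again: taken
after sub $t2, $t2, $t4: $t2=(-1)-30=-31
after lw $t4, 0($t5): $t4=M[8]=21
after or $t2, $t2, $t4: $t2=(-31)|21=-11
after add $t5, $t5, 4: $t5=8+4=12
after sub $t3, $t3, 2: $t3=4-2=2
cmp $t3, 0  (cmp 2,0)
bgt again: taken
after sub $t2, $t2, $t4: $t2=(-11)-21=-32
after lw $t4, 0($t5): $t4=M[12]=-2
after or $t2, $t2, $t4: $t2=(-32)|(-2)=-2
after add $t5, $t5, 4: $t5=12+4=16
after sub $t3, $t3, 2: $t3=2-2=0
cmp $t3, 0  (cmp 0,0)
bgt again: not taken
halt.
Total executed instructions: 33.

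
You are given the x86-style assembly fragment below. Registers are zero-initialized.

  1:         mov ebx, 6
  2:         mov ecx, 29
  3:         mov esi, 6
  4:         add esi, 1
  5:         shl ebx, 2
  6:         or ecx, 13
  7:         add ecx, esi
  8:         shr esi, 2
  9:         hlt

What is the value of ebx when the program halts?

24

ebx=6
ecx=29
esi=6
esi=6+1=7
ebx=6<<2=24
ecx=29|13=29
ecx=29+7=36
esi=7>>2=1
halt.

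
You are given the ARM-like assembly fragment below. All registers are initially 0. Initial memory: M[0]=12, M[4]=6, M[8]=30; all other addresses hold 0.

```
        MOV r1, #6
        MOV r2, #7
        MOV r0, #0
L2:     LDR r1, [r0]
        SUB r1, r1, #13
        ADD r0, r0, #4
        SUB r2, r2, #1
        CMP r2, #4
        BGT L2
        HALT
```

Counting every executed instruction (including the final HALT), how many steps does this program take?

22

r1=6
r2=7
r0=0
r1=M[0]=12
r1=12-13=-1
r0=0+4=4
r2=7-1=6
CMP r2, #4  (cmp 6,4)
BGT L2: taken
r1=M[4]=6
r1=6-13=-7
r0=4+4=8
r2=6-1=5
CMP r2, #4  (cmp 5,4)
BGT L2: taken
r1=M[8]=30
r1=30-13=17
r0=8+4=12
r2=5-1=4
CMP r2, #4  (cmp 4,4)
BGT L2: not taken
halt.
Total executed instructions: 22.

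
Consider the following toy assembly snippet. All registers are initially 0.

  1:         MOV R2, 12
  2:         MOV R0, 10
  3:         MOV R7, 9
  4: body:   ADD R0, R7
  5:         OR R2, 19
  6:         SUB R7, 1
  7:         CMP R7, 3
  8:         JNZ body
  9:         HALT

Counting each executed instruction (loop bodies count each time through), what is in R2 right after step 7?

31

R2=12
R0=10
R7=9
R0=10+9=19
R2=12|19=31
R7=9-1=8
CMP R7, 3  (cmp 8,3)
After step 7: R2 = 31.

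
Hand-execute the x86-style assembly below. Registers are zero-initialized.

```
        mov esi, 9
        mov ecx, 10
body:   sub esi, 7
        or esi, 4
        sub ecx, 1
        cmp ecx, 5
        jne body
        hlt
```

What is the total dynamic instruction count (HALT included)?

28

mov esi, 9 → esi=9
mov ecx, 10 → ecx=10
sub esi, 7 → esi=9-7=2
or esi, 4 → esi=2|4=6
sub ecx, 1 → ecx=10-1=9
cmp ecx, 5  (cmp 9,5)
jne body: taken
sub esi, 7 → esi=6-7=-1
or esi, 4 → esi=(-1)|4=-1
sub ecx, 1 → ecx=9-1=8
cmp ecx, 5  (cmp 8,5)
jne body: taken
sub esi, 7 → esi=(-1)-7=-8
or esi, 4 → esi=(-8)|4=-4
sub ecx, 1 → ecx=8-1=7
cmp ecx, 5  (cmp 7,5)
jne body: taken
sub esi, 7 → esi=(-4)-7=-11
or esi, 4 → esi=(-11)|4=-11
sub ecx, 1 → ecx=7-1=6
cmp ecx, 5  (cmp 6,5)
jne body: taken
sub esi, 7 → esi=(-11)-7=-18
or esi, 4 → esi=(-18)|4=-18
sub ecx, 1 → ecx=6-1=5
cmp ecx, 5  (cmp 5,5)
jne body: not taken
halt.
Total executed instructions: 28.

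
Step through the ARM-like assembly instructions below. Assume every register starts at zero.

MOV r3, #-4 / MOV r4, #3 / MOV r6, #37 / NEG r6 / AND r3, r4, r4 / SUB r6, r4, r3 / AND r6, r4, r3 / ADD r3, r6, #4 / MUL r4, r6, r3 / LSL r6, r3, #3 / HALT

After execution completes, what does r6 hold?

56

r3=-4
r4=3
r6=37
r6=-(37)=-37
r3=3&3=3
r6=3-3=0
r6=3&3=3
r3=3+4=7
r4=3*7=21
r6=7<<3=56
halt.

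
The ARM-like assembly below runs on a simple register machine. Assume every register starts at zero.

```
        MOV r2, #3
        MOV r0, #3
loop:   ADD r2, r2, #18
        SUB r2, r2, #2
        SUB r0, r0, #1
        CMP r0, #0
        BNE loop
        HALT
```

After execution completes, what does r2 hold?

51

r2=3
r0=3
r2=3+18=21
r2=21-2=19
r0=3-1=2
CMP r0, #0  (cmp 2,0)
BNE loop: taken
r2=19+18=37
r2=37-2=35
r0=2-1=1
CMP r0, #0  (cmp 1,0)
BNE loop: taken
r2=35+18=53
r2=53-2=51
r0=1-1=0
CMP r0, #0  (cmp 0,0)
BNE loop: not taken
halt.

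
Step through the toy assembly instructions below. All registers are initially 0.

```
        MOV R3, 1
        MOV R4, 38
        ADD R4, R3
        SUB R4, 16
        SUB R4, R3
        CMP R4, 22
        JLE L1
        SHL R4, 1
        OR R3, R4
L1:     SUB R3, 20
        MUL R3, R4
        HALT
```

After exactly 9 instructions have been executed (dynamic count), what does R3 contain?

-418

R3=1
R4=38
R4=38+1=39
R4=39-16=23
R4=23-1=22
CMP R4, 22  (cmp 22,22)
JLE L1: taken
R3=1-20=-19
R3=(-19)*22=-418
After step 9: R3 = -418.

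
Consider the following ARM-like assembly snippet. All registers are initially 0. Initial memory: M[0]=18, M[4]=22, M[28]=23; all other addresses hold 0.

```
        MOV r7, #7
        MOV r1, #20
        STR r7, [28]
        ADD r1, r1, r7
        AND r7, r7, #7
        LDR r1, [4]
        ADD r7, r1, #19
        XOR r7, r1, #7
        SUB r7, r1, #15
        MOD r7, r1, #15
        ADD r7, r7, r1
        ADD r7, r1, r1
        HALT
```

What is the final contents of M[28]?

r7=7
r1=20
STR r7, [28] → M[28]=7
r1=20+7=27
r7=7&7=7
r1=M[4]=22
r7=22+19=41
r7=22^7=17
r7=22-15=7
r7=22%15=7
r7=7+22=29
r7=22+22=44
halt.

7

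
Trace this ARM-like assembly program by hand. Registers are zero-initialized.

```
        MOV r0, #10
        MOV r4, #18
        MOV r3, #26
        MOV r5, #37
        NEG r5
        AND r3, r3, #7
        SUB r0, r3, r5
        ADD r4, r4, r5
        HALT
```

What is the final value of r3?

after MOV r0, #10: r0=10
after MOV r4, #18: r4=18
after MOV r3, #26: r3=26
after MOV r5, #37: r5=37
after NEG r5: r5=-(37)=-37
after AND r3, r3, #7: r3=26&7=2
after SUB r0, r3, r5: r0=2-(-37)=39
after ADD r4, r4, r5: r4=18+(-37)=-19
halt.

2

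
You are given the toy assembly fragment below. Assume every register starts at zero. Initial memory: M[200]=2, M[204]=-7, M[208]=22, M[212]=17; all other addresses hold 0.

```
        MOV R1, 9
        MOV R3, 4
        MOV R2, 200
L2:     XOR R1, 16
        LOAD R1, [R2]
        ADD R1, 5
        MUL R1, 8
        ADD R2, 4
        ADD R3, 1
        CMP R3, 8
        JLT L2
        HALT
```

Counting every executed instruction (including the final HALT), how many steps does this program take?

36

MOV R1, 9 → R1=9
MOV R3, 4 → R3=4
MOV R2, 200 → R2=200
XOR R1, 16 → R1=9^16=25
LOAD R1, [R2] → R1=M[200]=2
ADD R1, 5 → R1=2+5=7
MUL R1, 8 → R1=7*8=56
ADD R2, 4 → R2=200+4=204
ADD R3, 1 → R3=4+1=5
CMP R3, 8  (cmp 5,8)
JLT L2: taken
XOR R1, 16 → R1=56^16=40
LOAD R1, [R2] → R1=M[204]=-7
ADD R1, 5 → R1=(-7)+5=-2
MUL R1, 8 → R1=(-2)*8=-16
ADD R2, 4 → R2=204+4=208
ADD R3, 1 → R3=5+1=6
CMP R3, 8  (cmp 6,8)
JLT L2: taken
XOR R1, 16 → R1=(-16)^16=-32
LOAD R1, [R2] → R1=M[208]=22
ADD R1, 5 → R1=22+5=27
MUL R1, 8 → R1=27*8=216
ADD R2, 4 → R2=208+4=212
ADD R3, 1 → R3=6+1=7
CMP R3, 8  (cmp 7,8)
JLT L2: taken
XOR R1, 16 → R1=216^16=200
LOAD R1, [R2] → R1=M[212]=17
ADD R1, 5 → R1=17+5=22
MUL R1, 8 → R1=22*8=176
ADD R2, 4 → R2=212+4=216
ADD R3, 1 → R3=7+1=8
CMP R3, 8  (cmp 8,8)
JLT L2: not taken
halt.
Total executed instructions: 36.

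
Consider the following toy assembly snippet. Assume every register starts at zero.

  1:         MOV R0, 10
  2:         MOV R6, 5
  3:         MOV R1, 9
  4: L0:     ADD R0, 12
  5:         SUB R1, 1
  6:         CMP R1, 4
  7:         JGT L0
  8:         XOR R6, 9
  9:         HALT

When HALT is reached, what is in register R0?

after MOV R0, 10: R0=10
after MOV R6, 5: R6=5
after MOV R1, 9: R1=9
after ADD R0, 12: R0=10+12=22
after SUB R1, 1: R1=9-1=8
CMP R1, 4  (cmp 8,4)
JGT L0: taken
after ADD R0, 12: R0=22+12=34
after SUB R1, 1: R1=8-1=7
CMP R1, 4  (cmp 7,4)
JGT L0: taken
after ADD R0, 12: R0=34+12=46
after SUB R1, 1: R1=7-1=6
CMP R1, 4  (cmp 6,4)
JGT L0: taken
after ADD R0, 12: R0=46+12=58
after SUB R1, 1: R1=6-1=5
CMP R1, 4  (cmp 5,4)
JGT L0: taken
after ADD R0, 12: R0=58+12=70
after SUB R1, 1: R1=5-1=4
CMP R1, 4  (cmp 4,4)
JGT L0: not taken
after XOR R6, 9: R6=5^9=12
halt.

70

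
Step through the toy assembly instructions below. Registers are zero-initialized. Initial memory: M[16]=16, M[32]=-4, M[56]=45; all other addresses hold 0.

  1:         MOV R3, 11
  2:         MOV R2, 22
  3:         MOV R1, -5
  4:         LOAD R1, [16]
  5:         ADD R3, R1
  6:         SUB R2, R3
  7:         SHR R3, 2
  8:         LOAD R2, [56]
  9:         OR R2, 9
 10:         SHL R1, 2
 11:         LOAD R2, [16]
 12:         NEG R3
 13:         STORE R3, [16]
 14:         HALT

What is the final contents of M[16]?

MOV R3, 11 → R3=11
MOV R2, 22 → R2=22
MOV R1, -5 → R1=-5
LOAD R1, [16] → R1=M[16]=16
ADD R3, R1 → R3=11+16=27
SUB R2, R3 → R2=22-27=-5
SHR R3, 2 → R3=27>>2=6
LOAD R2, [56] → R2=M[56]=45
OR R2, 9 → R2=45|9=45
SHL R1, 2 → R1=16<<2=64
LOAD R2, [16] → R2=M[16]=16
NEG R3 → R3=-(6)=-6
STORE R3, [16] → M[16]=-6
halt.

-6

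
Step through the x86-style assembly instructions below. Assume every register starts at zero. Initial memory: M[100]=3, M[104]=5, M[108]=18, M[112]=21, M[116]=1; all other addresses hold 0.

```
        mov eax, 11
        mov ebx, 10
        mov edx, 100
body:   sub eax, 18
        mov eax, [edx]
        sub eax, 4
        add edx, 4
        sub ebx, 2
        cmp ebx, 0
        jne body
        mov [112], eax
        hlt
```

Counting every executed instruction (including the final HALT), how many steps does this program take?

40

eax=11
ebx=10
edx=100
eax=11-18=-7
eax=M[100]=3
eax=3-4=-1
edx=100+4=104
ebx=10-2=8
cmp ebx, 0  (cmp 8,0)
jne body: taken
eax=(-1)-18=-19
eax=M[104]=5
eax=5-4=1
edx=104+4=108
ebx=8-2=6
cmp ebx, 0  (cmp 6,0)
jne body: taken
eax=1-18=-17
eax=M[108]=18
eax=18-4=14
edx=108+4=112
ebx=6-2=4
cmp ebx, 0  (cmp 4,0)
jne body: taken
eax=14-18=-4
eax=M[112]=21
eax=21-4=17
edx=112+4=116
ebx=4-2=2
cmp ebx, 0  (cmp 2,0)
jne body: taken
eax=17-18=-1
eax=M[116]=1
eax=1-4=-3
edx=116+4=120
ebx=2-2=0
cmp ebx, 0  (cmp 0,0)
jne body: not taken
mov [112], eax → M[112]=-3
halt.
Total executed instructions: 40.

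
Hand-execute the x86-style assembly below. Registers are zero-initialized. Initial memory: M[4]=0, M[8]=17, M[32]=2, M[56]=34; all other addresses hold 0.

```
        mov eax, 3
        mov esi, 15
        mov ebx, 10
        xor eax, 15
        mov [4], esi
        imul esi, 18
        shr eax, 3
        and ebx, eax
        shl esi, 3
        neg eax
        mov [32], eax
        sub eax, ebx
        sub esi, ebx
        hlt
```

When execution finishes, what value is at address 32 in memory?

mov eax, 3 → eax=3
mov esi, 15 → esi=15
mov ebx, 10 → ebx=10
xor eax, 15 → eax=3^15=12
mov [4], esi → M[4]=15
imul esi, 18 → esi=15*18=270
shr eax, 3 → eax=12>>3=1
and ebx, eax → ebx=10&1=0
shl esi, 3 → esi=270<<3=2160
neg eax → eax=-(1)=-1
mov [32], eax → M[32]=-1
sub eax, ebx → eax=(-1)-0=-1
sub esi, ebx → esi=2160-0=2160
halt.

-1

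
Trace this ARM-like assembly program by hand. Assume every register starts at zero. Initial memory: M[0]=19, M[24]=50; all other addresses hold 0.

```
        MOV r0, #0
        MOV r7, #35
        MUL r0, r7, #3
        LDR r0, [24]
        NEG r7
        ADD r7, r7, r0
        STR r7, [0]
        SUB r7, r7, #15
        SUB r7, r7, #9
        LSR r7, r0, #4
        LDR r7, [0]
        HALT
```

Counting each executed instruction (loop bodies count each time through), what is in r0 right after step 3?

after MOV r0, #0: r0=0
after MOV r7, #35: r7=35
after MUL r0, r7, #3: r0=35*3=105
After step 3: r0 = 105.

105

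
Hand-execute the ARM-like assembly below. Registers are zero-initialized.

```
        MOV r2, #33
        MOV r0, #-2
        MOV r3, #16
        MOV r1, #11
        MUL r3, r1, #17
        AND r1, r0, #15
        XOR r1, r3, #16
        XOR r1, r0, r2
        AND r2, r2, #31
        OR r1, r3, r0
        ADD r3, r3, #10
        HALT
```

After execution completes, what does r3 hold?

MOV r2, #33 → r2=33
MOV r0, #-2 → r0=-2
MOV r3, #16 → r3=16
MOV r1, #11 → r1=11
MUL r3, r1, #17 → r3=11*17=187
AND r1, r0, #15 → r1=(-2)&15=14
XOR r1, r3, #16 → r1=187^16=171
XOR r1, r0, r2 → r1=(-2)^33=-33
AND r2, r2, #31 → r2=33&31=1
OR r1, r3, r0 → r1=187|(-2)=-1
ADD r3, r3, #10 → r3=187+10=197
halt.

197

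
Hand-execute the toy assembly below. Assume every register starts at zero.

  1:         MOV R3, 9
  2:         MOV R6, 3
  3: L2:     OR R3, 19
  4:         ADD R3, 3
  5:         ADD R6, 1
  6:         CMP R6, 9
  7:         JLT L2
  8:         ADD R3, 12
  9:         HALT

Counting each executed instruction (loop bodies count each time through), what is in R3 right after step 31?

after MOV R3, 9: R3=9
after MOV R6, 3: R6=3
after OR R3, 19: R3=9|19=27
after ADD R3, 3: R3=27+3=30
after ADD R6, 1: R6=3+1=4
CMP R6, 9  (cmp 4,9)
JLT L2: taken
after OR R3, 19: R3=30|19=31
after ADD R3, 3: R3=31+3=34
after ADD R6, 1: R6=4+1=5
CMP R6, 9  (cmp 5,9)
JLT L2: taken
after OR R3, 19: R3=34|19=51
after ADD R3, 3: R3=51+3=54
after ADD R6, 1: R6=5+1=6
CMP R6, 9  (cmp 6,9)
JLT L2: taken
after OR R3, 19: R3=54|19=55
after ADD R3, 3: R3=55+3=58
after ADD R6, 1: R6=6+1=7
CMP R6, 9  (cmp 7,9)
JLT L2: taken
after OR R3, 19: R3=58|19=59
after ADD R3, 3: R3=59+3=62
after ADD R6, 1: R6=7+1=8
CMP R6, 9  (cmp 8,9)
JLT L2: taken
after OR R3, 19: R3=62|19=63
after ADD R3, 3: R3=63+3=66
after ADD R6, 1: R6=8+1=9
CMP R6, 9  (cmp 9,9)
After step 31: R3 = 66.

66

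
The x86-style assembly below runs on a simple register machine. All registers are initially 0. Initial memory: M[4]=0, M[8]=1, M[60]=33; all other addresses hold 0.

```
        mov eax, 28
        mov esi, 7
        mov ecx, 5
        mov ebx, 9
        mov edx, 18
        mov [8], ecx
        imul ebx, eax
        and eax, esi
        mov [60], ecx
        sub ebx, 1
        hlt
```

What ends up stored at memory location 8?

after mov eax, 28: eax=28
after mov esi, 7: esi=7
after mov ecx, 5: ecx=5
after mov ebx, 9: ebx=9
after mov edx, 18: edx=18
mov [8], ecx → M[8]=5
after imul ebx, eax: ebx=9*28=252
after and eax, esi: eax=28&7=4
mov [60], ecx → M[60]=5
after sub ebx, 1: ebx=252-1=251
halt.

5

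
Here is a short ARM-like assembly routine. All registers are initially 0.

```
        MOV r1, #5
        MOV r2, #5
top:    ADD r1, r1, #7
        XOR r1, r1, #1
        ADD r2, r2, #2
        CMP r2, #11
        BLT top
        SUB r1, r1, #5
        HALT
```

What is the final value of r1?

MOV r1, #5 → r1=5
MOV r2, #5 → r2=5
ADD r1, r1, #7 → r1=5+7=12
XOR r1, r1, #1 → r1=12^1=13
ADD r2, r2, #2 → r2=5+2=7
CMP r2, #11  (cmp 7,11)
BLT top: taken
ADD r1, r1, #7 → r1=13+7=20
XOR r1, r1, #1 → r1=20^1=21
ADD r2, r2, #2 → r2=7+2=9
CMP r2, #11  (cmp 9,11)
BLT top: taken
ADD r1, r1, #7 → r1=21+7=28
XOR r1, r1, #1 → r1=28^1=29
ADD r2, r2, #2 → r2=9+2=11
CMP r2, #11  (cmp 11,11)
BLT top: not taken
SUB r1, r1, #5 → r1=29-5=24
halt.

24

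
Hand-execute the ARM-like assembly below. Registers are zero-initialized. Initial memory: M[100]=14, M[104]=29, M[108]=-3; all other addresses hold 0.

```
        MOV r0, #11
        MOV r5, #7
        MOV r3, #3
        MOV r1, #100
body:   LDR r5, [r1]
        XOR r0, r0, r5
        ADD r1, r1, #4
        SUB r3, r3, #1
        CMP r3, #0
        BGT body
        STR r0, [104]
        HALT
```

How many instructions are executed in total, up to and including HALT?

after MOV r0, #11: r0=11
after MOV r5, #7: r5=7
after MOV r3, #3: r3=3
after MOV r1, #100: r1=100
after LDR r5, [r1]: r5=M[100]=14
after XOR r0, r0, r5: r0=11^14=5
after ADD r1, r1, #4: r1=100+4=104
after SUB r3, r3, #1: r3=3-1=2
CMP r3, #0  (cmp 2,0)
BGT body: taken
after LDR r5, [r1]: r5=M[104]=29
after XOR r0, r0, r5: r0=5^29=24
after ADD r1, r1, #4: r1=104+4=108
after SUB r3, r3, #1: r3=2-1=1
CMP r3, #0  (cmp 1,0)
BGT body: taken
after LDR r5, [r1]: r5=M[108]=-3
after XOR r0, r0, r5: r0=24^(-3)=-27
after ADD r1, r1, #4: r1=108+4=112
after SUB r3, r3, #1: r3=1-1=0
CMP r3, #0  (cmp 0,0)
BGT body: not taken
STR r0, [104] → M[104]=-27
halt.
Total executed instructions: 24.

24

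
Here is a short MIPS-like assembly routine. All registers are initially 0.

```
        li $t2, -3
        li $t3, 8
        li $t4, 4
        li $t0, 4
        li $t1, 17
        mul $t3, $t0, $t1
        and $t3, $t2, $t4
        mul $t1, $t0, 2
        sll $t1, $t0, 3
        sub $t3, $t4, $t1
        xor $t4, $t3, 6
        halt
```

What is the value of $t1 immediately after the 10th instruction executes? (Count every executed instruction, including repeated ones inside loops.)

after li $t2, -3: $t2=-3
after li $t3, 8: $t3=8
after li $t4, 4: $t4=4
after li $t0, 4: $t0=4
after li $t1, 17: $t1=17
after mul $t3, $t0, $t1: $t3=4*17=68
after and $t3, $t2, $t4: $t3=(-3)&4=4
after mul $t1, $t0, 2: $t1=4*2=8
after sll $t1, $t0, 3: $t1=4<<3=32
after sub $t3, $t4, $t1: $t3=4-32=-28
After step 10: $t1 = 32.

32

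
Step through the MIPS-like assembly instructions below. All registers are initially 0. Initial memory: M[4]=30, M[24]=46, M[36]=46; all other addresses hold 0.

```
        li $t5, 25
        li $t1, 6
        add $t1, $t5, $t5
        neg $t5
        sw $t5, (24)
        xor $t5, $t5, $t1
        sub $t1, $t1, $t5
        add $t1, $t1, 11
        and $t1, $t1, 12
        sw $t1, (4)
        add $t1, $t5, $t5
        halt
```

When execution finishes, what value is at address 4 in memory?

after li $t5, 25: $t5=25
after li $t1, 6: $t1=6
after add $t1, $t5, $t5: $t1=25+25=50
after neg $t5: $t5=-(25)=-25
sw $t5, (24) → M[24]=-25
after xor $t5, $t5, $t1: $t5=(-25)^50=-43
after sub $t1, $t1, $t5: $t1=50-(-43)=93
after add $t1, $t1, 11: $t1=93+11=104
after and $t1, $t1, 12: $t1=104&12=8
sw $t1, (4) → M[4]=8
after add $t1, $t5, $t5: $t1=(-43)+(-43)=-86
halt.

8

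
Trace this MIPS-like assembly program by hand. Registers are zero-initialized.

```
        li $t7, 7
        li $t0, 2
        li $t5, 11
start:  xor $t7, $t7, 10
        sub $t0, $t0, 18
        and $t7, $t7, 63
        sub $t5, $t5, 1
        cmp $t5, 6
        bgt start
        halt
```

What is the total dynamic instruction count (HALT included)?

li $t7, 7 → $t7=7
li $t0, 2 → $t0=2
li $t5, 11 → $t5=11
xor $t7, $t7, 10 → $t7=7^10=13
sub $t0, $t0, 18 → $t0=2-18=-16
and $t7, $t7, 63 → $t7=13&63=13
sub $t5, $t5, 1 → $t5=11-1=10
cmp $t5, 6  (cmp 10,6)
bgt start: taken
xor $t7, $t7, 10 → $t7=13^10=7
sub $t0, $t0, 18 → $t0=(-16)-18=-34
and $t7, $t7, 63 → $t7=7&63=7
sub $t5, $t5, 1 → $t5=10-1=9
cmp $t5, 6  (cmp 9,6)
bgt start: taken
xor $t7, $t7, 10 → $t7=7^10=13
sub $t0, $t0, 18 → $t0=(-34)-18=-52
and $t7, $t7, 63 → $t7=13&63=13
sub $t5, $t5, 1 → $t5=9-1=8
cmp $t5, 6  (cmp 8,6)
bgt start: taken
xor $t7, $t7, 10 → $t7=13^10=7
sub $t0, $t0, 18 → $t0=(-52)-18=-70
and $t7, $t7, 63 → $t7=7&63=7
sub $t5, $t5, 1 → $t5=8-1=7
cmp $t5, 6  (cmp 7,6)
bgt start: taken
xor $t7, $t7, 10 → $t7=7^10=13
sub $t0, $t0, 18 → $t0=(-70)-18=-88
and $t7, $t7, 63 → $t7=13&63=13
sub $t5, $t5, 1 → $t5=7-1=6
cmp $t5, 6  (cmp 6,6)
bgt start: not taken
halt.
Total executed instructions: 34.

34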